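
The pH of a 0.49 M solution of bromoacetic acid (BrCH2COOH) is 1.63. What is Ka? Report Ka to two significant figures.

[H+] = 10^(-1.63) = 2.34 × 10^-2 M
At equilibrium [HA] = 0.49 − 2.34 × 10^-2 = 4.67 × 10^-1 M
Ka = [H+][A-]/[HA] = (2.34 × 10^-2)² / 4.67 × 10^-1 = 1.2 × 10^-3

Ka = 1.2 × 10^-3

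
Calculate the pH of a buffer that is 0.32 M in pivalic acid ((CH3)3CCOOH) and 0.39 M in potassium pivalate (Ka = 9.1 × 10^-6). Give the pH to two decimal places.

pH = 5.13

pKa = −log(9.1 × 10^-6) = 5.041
Henderson–Hasselbalch: pH = pKa + log([(CH3)3CCOO-]/[(CH3)3CCOOH]) = 5.041 + log(0.39/0.32)
pH = 5.041 + (+0.086) = 5.13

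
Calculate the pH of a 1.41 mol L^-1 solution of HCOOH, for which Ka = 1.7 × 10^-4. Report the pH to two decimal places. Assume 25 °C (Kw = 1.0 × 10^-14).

HCOOH ⇌ HCOO- + H+
Ka = [H+]²/(1.41 − [H+]) = 1.7 × 10^-4
Assume [H+] ≪ 1.41: [H+] ≈ √(1.7 × 10^-4 × 1.41) = 1.55 × 10^-2 M
pH = −log[H+] = −log(1.55 × 10^-2) = 1.81

pH = 1.81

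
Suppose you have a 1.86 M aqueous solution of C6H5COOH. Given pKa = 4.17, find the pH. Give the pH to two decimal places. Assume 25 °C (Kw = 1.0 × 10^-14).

pH = 1.95

C6H5COOH ⇌ C6H5COO- + H+
Ka = 10^(−4.17) = 6.76 × 10^-5
Let x = [H+] at equilibrium. Ka = x²/(1.86 − x).
Assume x ≪ 1.86: x ≈ √(6.76 × 10^-5 × 1.86) = 1.12 × 10^-2 M
pH = −log(1.12 × 10^-2) = 1.95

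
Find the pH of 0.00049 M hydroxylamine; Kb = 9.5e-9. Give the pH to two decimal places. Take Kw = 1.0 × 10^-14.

pH = 8.33

NH2OH + H2O ⇌ NH3OH+ + OH-
Kb = x²/(0.00049 − x) = 9.5 × 10^-9
Neglecting x in the denominator: x = √(9.5 × 10^-9 × 0.00049) = 2.16 × 10^-6 M
(x/C₀ = 0.44% < 5%, so the approximation holds.)
pOH = −log(2.16 × 10^-6) = 5.67; pH = 14.00 − 5.67 = 8.33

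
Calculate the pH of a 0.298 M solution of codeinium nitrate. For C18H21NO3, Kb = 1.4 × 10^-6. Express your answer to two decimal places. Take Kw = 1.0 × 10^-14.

C18H22NO3+ is the conjugate acid of the weak base C18H21NO3.
Ka = Kw/Kb = 1.0×10^-14 / 1.4 × 10^-6 = 7.14 × 10^-9
Let x = [H+] at equilibrium. Ka = x²/(0.298 − x).
Neglecting x in the denominator: x = √(7.14 × 10^-9 × 0.298) = 4.61 × 10^-5 M
(x/C₀ = 0.015% < 5%, so the approximation holds.)
pH = −log[H+] = −log(4.61 × 10^-5) = 4.34

pH = 4.34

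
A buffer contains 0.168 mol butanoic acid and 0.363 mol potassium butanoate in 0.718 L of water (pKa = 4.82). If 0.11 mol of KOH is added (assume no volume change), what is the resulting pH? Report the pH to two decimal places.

pH = 5.73

After neutralization: n(CH3(CH2)2COOH) = 0.058 mol, n(CH3(CH2)2COO-) = 0.473 mol.
Henderson–Hasselbalch with mole ratio 0.473/0.058: pH = 4.82 + (+0.911)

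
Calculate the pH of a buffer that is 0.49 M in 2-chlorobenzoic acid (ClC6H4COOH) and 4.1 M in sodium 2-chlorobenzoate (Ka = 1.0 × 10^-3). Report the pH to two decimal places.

pH = 3.92

pKa = −log(1.0 × 10^-3) = 3.000
Henderson–Hasselbalch: pH = pKa + log([ClC6H4COO-]/[ClC6H4COOH]) = 3.000 + log(4.1/0.49)
pH = 3.000 + (+0.923) = 3.92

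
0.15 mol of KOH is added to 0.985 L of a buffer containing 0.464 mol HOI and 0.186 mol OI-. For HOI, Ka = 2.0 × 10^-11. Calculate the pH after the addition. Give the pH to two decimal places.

After neutralization: n(HOI) = 0.314 mol, n(OI-) = 0.336 mol.
pKa = −log(2.0 × 10^-11) = 10.699
pH = pKa + log(n_OI-/n_HOI) = 10.699 + log(0.336/0.314) = 10.699 + (+0.029)

pH = 10.73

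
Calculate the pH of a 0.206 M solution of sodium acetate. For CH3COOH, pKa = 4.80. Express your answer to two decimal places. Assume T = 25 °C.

CH3COO- is the conjugate base of the weak acid CH3COOH.
Ka = 10^(−4.80) = 1.58 × 10^-5
Kb = Kw/Ka = 1.0×10^-14 / 1.58 × 10^-5 = 6.33 × 10^-10
Kb = x²/(0.206 − x) = 6.33 × 10^-10
Since Kb ≪ C₀, x ≈ √(Kb·C₀) = 1.14 × 10^-5 M.
(x/C₀ = 0.0055% < 5%, so the approximation holds.)
pOH = 4.94, so pH = 14.00 − pOH = 9.06

pH = 9.06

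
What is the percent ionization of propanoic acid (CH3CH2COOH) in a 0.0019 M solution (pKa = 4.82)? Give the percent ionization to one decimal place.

8.5%

CH3CH2COOH ⇌ CH3CH2COO- + H+; let x = [H+] at equilibrium.
Ka = 10^(−4.82) = 1.51 × 10^-5
Ka = x²/(C₀ − x); solving the quadratic gives x = 1.62 × 10^-4 M.
% ionization = x/C₀ × 100% = 1.62 × 10^-4/0.0019 × 100% = 8.5%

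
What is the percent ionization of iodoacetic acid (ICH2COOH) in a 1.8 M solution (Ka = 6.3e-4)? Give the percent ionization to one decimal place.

ICH2COOH ⇌ ICH2COO- + H+; let x = [H+] at equilibrium.
x ≈ √(Ka·C₀) = √(6.3 × 10^-4 × 1.8) = 3.37 × 10^-2 M
Fraction ionized = 3.37 × 10^-2 / 1.8 = 0.0187 → 1.9%

1.9%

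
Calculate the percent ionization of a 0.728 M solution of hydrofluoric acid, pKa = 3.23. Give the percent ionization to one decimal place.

HF ⇌ F- + H+; let x = [H+] at equilibrium.
Ka = 10^(−3.23) = 5.89 × 10^-4
x ≈ √(Ka·C₀) = √(5.89 × 10^-4 × 0.728) = 2.07 × 10^-2 M
% ionization = x/C₀ × 100% = 2.07 × 10^-2/0.728 × 100% = 2.8%

2.8%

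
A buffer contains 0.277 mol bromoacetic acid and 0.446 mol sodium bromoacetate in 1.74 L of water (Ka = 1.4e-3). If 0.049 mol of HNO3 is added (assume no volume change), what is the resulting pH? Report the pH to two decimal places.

After neutralization: n(BrCH2COOH) = 0.326 mol, n(BrCH2COO-) = 0.397 mol.
pKa = −log(1.4 × 10^-3) = 2.854
pH = pKa + log(n_BrCH2COO-/n_BrCH2COOH) = 2.854 + log(0.397/0.326) = 2.854 + (+0.086)

pH = 2.94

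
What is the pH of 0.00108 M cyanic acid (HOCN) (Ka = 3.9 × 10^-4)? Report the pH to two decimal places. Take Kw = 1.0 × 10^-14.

HOCN ⇌ OCN- + H+
From the ICE table, Ka = [H+]²/(0.00108 − [H+]) = 3.9 × 10^-4.
Here C₀/Ka ≈ 2.77, so the small-[H+] approximation fails. Use the quadratic:
[H+] = (−Ka + √(Ka² + 4·Ka·C₀))/2 = 4.83 × 10^-4 M
pH = −log[H+] = −log(4.83 × 10^-4) = 3.32

pH = 3.32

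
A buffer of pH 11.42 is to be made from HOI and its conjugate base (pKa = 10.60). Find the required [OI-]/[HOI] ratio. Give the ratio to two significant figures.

pH = pKa + log(r) ⇒ log(r) = 11.42 − 10.60 = +0.82
r = [OI-]/[HOI] = 10^(+0.82) = 6.61

ratio = 6.6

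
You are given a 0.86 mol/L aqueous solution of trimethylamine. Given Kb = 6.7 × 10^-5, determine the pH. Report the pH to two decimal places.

(CH3)3N + H2O ⇌ (CH3)3NH+ + OH-
From the ICE table, Kb = x²/(0.86 − x) = 6.7 × 10^-5.
Neglecting x in the denominator: x = √(6.7 × 10^-5 × 0.86) = 7.59 × 10^-3 M
Check: 0.88% ionized — well under 5%, approximation valid.
pOH = 2.12, so pH = 14.00 − pOH = 11.88

pH = 11.88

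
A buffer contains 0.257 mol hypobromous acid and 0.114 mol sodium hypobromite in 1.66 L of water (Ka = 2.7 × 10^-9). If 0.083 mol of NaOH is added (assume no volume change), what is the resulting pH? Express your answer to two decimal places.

After neutralization: n(HOBr) = 0.174 mol, n(OBr-) = 0.197 mol.
pKa = −log(2.7 × 10^-9) = 8.569
pH = pKa + log([A⁻]/[HA]) = 8.569 + log(0.197/0.174) = 8.569 +0.054

pH = 8.62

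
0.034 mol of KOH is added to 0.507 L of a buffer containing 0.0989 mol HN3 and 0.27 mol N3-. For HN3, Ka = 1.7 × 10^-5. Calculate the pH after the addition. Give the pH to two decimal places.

OH- converts HN3 to N3-: HN3 → 0.0649 mol, N3- → 0.304 mol.
pKa = −log(1.7 × 10^-5) = 4.770
pH = pKa + log([A⁻]/[HA]) = 4.770 + log(0.304/0.0649) = 4.770 +0.671

pH = 5.44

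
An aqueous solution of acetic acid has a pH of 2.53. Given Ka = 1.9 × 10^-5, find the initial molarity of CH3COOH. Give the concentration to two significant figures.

C₀ = 4.6 × 10^-1 M

[H+] = 10^(-2.53) = 2.95 × 10^-3 M = x
Ka = x²/(C₀ − x) ⇒ C₀ = x + x²/Ka
C₀ = 2.95 × 10^-3 + (2.95 × 10^-3)²/(1.9 × 10^-5) = 4.61 × 10^-1 M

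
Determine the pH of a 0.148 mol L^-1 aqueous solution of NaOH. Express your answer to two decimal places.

NaOH is a strong base; [OH-] = 0.148 M.
pOH = -log(0.148) = 0.83
pH = 14.00 - 0.83 = 13.17

pH = 13.17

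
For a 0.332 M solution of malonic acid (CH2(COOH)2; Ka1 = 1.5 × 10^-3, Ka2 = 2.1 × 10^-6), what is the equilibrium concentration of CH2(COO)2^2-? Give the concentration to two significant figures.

First ionization gives [H+] ≈ [CH2(COOH)COO-] = 2.16 × 10^-2 M.
Second step: Ka2 = [H+][CH2(COO)2^2-]/[CH2(COOH)COO-] ≈ [CH2(COO)2^2-] (since [H+] ≈ [CH2(COOH)COO-]).
So [CH2(COO)2^2-] ≈ Ka2.

2.1 × 10^-6 M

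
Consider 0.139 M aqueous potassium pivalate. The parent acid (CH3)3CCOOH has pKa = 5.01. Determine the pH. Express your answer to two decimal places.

pH = 9.08

(CH3)3CCOO- is the conjugate base of the weak acid (CH3)3CCOOH.
Ka = 10^(−5.01) = 9.77 × 10^-6
Kb = Kw/Ka = 1.0×10^-14 / 9.77 × 10^-6 = 1.02 × 10^-9
From the ICE table, Kb = [OH-]²/(0.139 − [OH-]) = 1.02 × 10^-9.
Assume [OH-] ≪ 0.139: [OH-] ≈ √(1.02 × 10^-9 × 0.139) = 1.19 × 10^-5 M
([OH-]/C₀ = 0.0086% < 5%, so the approximation holds.)
pOH = 4.92, so pH = 14.00 − pOH = 9.08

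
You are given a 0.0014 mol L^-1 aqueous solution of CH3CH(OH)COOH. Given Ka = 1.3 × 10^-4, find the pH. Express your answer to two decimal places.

CH3CH(OH)COOH ⇌ CH3CH(OH)COO- + H+
Ka = x²/(0.0014 − x) = 1.3 × 10^-4
The 5% rule fails; solving x² + Ka·x − Ka·C₀ = 0 exactly:
x = (−Ka + √(Ka² + 4·Ka·C₀))/2 = 3.67 × 10^-4 M
pH = −log[H+] = −log(3.67 × 10^-4) = 3.44

pH = 3.44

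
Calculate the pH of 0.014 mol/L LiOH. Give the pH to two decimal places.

pH = 12.15

LiOH is a strong base; [OH-] = 0.014 M.
pOH = -log(0.014) = 1.85
pH = 14.00 - 1.85 = 12.15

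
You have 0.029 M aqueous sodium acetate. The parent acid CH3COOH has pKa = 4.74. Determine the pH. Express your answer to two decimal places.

CH3COO- is the conjugate base of the weak acid CH3COOH.
Ka = 10^(−4.74) = 1.82 × 10^-5
Kb = Kw/Ka = 1.0×10^-14 / 1.82 × 10^-5 = 5.49 × 10^-10
Kb = [OH-]²/(0.029 − [OH-]) = 5.49 × 10^-10
Neglecting [OH-] in the denominator: [OH-] = √(5.49 × 10^-10 × 0.029) = 3.99 × 10^-6 M
pOH = 5.40, so pH = 14.00 − pOH = 8.60

pH = 8.60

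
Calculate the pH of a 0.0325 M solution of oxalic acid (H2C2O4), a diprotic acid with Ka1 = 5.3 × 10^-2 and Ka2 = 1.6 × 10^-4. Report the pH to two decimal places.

Since Ka1 ≫ Ka2, the first ionization dominates [H+].
Ka1 = x²/(0.0325 − x) = 5.3 × 10^-2
Solving the quadratic: x = (−Ka1 + √(Ka1² + 4·Ka1·C₀))/2 = 2.27 × 10^-2 M
pH = −log(2.27 × 10^-2) = 1.64

pH = 1.64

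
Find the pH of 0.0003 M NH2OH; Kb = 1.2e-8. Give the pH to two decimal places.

pH = 8.28

NH2OH + H2O ⇌ NH3OH+ + OH-
From the ICE table, Kb = x²/(0.0003 − x) = 1.2 × 10^-8.
Since Kb ≪ C₀, x ≈ √(Kb·C₀) = 1.90 × 10^-6 M.
pOH = −log(1.90 × 10^-6) = 5.72; pH = 14.00 − 5.72 = 8.28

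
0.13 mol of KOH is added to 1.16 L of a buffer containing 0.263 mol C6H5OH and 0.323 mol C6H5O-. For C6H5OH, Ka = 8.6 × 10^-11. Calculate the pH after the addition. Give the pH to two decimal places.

OH- converts C6H5OH to C6H5O-: C6H5OH → 0.133 mol, C6H5O- → 0.453 mol.
pKa = −log(8.6 × 10^-11) = 10.066
pH = pKa + log([A⁻]/[HA]) = 10.066 + log(0.453/0.133) = 10.066 +0.532

pH = 10.60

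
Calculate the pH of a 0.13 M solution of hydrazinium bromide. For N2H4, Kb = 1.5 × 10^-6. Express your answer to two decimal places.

pH = 4.53

N2H5+ is the conjugate acid of the weak base N2H4.
Ka = Kw/Kb = 1.0×10^-14 / 1.5 × 10^-6 = 6.67 × 10^-9
Let x = [H+] at equilibrium. Ka = x²/(0.13 − x).
Neglecting x in the denominator: x = √(6.67 × 10^-9 × 0.13) = 2.94 × 10^-5 M
pH = −log[H+] = −log(2.94 × 10^-5) = 4.53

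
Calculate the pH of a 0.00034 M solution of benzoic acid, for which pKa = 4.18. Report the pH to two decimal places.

pH = 3.92

C6H5COOH ⇌ C6H5COO- + H+
Ka = 10^(−4.18) = 6.61 × 10^-5
From the ICE table, Ka = x²/(0.00034 − x) = 6.61 × 10^-5.
x is not negligible relative to C₀; solve x² + 6.61e-05·x − 2.25e-08 = 0.
x = [−6.61e-05 + √(6.61e-05² + 8.99e-08)]/2 = 1.20 × 10^-4 M
pH = −log(1.20 × 10^-4) = 3.92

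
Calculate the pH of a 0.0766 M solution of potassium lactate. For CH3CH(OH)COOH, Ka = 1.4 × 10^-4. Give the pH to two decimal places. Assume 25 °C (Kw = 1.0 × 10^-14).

CH3CH(OH)COO- is the conjugate base of the weak acid CH3CH(OH)COOH.
Kb = Kw/Ka = 1.0×10^-14 / 1.4 × 10^-4 = 7.14 × 10^-11
Kb = x²/(0.0766 − x) = 7.14 × 10^-11
Assume x ≪ 0.0766: x ≈ √(7.14 × 10^-11 × 0.0766) = 2.34 × 10^-6 M
Check: 0.0031% ionized — well under 5%, approximation valid.
pOH = 5.63, so pH = 14.00 − pOH = 8.37

pH = 8.37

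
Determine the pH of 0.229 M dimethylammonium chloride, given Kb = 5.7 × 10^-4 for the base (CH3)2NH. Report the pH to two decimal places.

pH = 5.70

(CH3)2NH2+ is the conjugate acid of the weak base (CH3)2NH.
Ka = Kw/Kb = 1.0×10^-14 / 5.7 × 10^-4 = 1.75 × 10^-11
From the ICE table, Ka = x²/(0.229 − x) = 1.75 × 10^-11.
Neglecting x in the denominator: x = √(1.75 × 10^-11 × 0.229) = 2.00 × 10^-6 M
pH = −log[H+] = −log(2.00 × 10^-6) = 5.70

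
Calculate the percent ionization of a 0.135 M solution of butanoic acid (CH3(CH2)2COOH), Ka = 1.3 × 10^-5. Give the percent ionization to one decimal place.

1.0%

CH3(CH2)2COOH ⇌ CH3(CH2)2COO- + H+; let x = [H+] at equilibrium.
x ≈ √(Ka·C₀) = √(1.3 × 10^-5 × 0.135) = 1.32 × 10^-3 M
Fraction ionized = 1.32 × 10^-3 / 0.135 = 0.0098 → 1.0%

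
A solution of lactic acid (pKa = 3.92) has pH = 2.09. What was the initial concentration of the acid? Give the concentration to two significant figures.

[H+] = 10^(-2.09) = 8.13 × 10^-3 M = x
Ka = 10^(−3.92) = 1.20 × 10^-4
Ka = x²/(C₀ − x) ⇒ C₀ = x + x²/Ka
C₀ = 8.13 × 10^-3 + (8.13 × 10^-3)²/(1.20 × 10^-4) = 5.59 × 10^-1 M

C₀ = 5.6 × 10^-1 M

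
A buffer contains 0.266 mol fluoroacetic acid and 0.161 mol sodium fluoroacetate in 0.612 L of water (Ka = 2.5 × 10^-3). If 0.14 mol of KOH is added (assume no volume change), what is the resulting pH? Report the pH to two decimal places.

After neutralization: n(FCH2COOH) = 0.126 mol, n(FCH2COO-) = 0.301 mol.
pKa = −log(2.5 × 10^-3) = 2.602
Henderson–Hasselbalch with mole ratio 0.301/0.126: pH = 2.602 + (+0.378)

pH = 2.98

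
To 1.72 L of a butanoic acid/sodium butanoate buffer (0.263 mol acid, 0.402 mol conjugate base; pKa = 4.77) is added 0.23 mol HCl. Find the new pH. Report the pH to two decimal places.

pH = 4.31

After neutralization: n(CH3(CH2)2COOH) = 0.493 mol, n(CH3(CH2)2COO-) = 0.172 mol.
Henderson–Hasselbalch with mole ratio 0.172/0.493: pH = 4.77 + (-0.457)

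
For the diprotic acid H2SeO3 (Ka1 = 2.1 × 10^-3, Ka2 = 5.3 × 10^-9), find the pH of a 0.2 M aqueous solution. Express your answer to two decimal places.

Since Ka1 ≫ Ka2, the first ionization dominates [H+].
Ka1 = x²/(0.2 − x) = 2.1 × 10^-3
Solving the quadratic: x = (−Ka1 + √(Ka1² + 4·Ka1·C₀))/2 = 1.95 × 10^-2 M
pH = −log(1.95 × 10^-2) = 1.71

pH = 1.71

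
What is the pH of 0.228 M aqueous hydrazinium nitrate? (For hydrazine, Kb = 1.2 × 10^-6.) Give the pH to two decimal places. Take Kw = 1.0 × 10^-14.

N2H5+ is the conjugate acid of the weak base N2H4.
Ka = Kw/Kb = 1.0×10^-14 / 1.2 × 10^-6 = 8.33 × 10^-9
Ka = [H+]²/(0.228 − [H+]) = 8.33 × 10^-9
Neglecting [H+] in the denominator: [H+] = √(8.33 × 10^-9 × 0.228) = 4.36 × 10^-5 M
pH = −log[H+] = −log(4.36 × 10^-5) = 4.36

pH = 4.36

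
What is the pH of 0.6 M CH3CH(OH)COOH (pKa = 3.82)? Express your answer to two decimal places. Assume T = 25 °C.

CH3CH(OH)COOH ⇌ CH3CH(OH)COO- + H+
Ka = 10^(−3.82) = 1.51 × 10^-4
From the ICE table, Ka = [H+]²/(0.6 − [H+]) = 1.51 × 10^-4.
Neglecting [H+] in the denominator: [H+] = √(1.51 × 10^-4 × 0.6) = 9.52 × 10^-3 M
Check: 1.6% ionized — well under 5%, approximation valid.
pH = −log(9.52 × 10^-3) = 2.02

pH = 2.02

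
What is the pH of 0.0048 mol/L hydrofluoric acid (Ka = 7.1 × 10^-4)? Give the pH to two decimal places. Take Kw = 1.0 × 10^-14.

HF ⇌ F- + H+
Ka = [H+]²/(0.0048 − [H+]) = 7.1 × 10^-4
[H+] is not negligible relative to C₀; solve [H+]² + 0.00071·[H+] − 3.41e-06 = 0.
[H+] = (−Ka + √(Ka² + 4·Ka·C₀))/2 = 1.52 × 10^-3 M
pH = −log[H+] = −log(1.52 × 10^-3) = 2.82

pH = 2.82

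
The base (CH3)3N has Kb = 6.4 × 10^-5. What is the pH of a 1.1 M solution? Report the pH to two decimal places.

(CH3)3N + H2O ⇌ (CH3)3NH+ + OH-
From the ICE table, Kb = [OH-]²/(1.1 − [OH-]) = 6.4 × 10^-5.
Since Kb ≪ C₀, [OH-] ≈ √(Kb·C₀) = 8.39 × 10^-3 M.
pOH = 2.08, so pH = 14.00 − pOH = 11.92

pH = 11.92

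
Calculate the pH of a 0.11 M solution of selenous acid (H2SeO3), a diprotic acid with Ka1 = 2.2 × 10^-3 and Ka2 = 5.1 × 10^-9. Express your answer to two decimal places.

pH = 1.84

Ka1 ≫ Ka2, so treat the first dissociation as the only significant source of H+.
Ka1 = x²/(0.11 − x) = 2.2 × 10^-3
Solving the quadratic: x = (−Ka1 + √(Ka1² + 4·Ka1·C₀))/2 = 1.45 × 10^-2 M
pH = −log(1.45 × 10^-2) = 1.84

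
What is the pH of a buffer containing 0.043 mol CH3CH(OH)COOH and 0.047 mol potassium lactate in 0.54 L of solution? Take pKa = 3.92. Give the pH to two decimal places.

Henderson–Hasselbalch: pH = pKa + log([CH3CH(OH)COO-]/[CH3CH(OH)COOH]) = 3.92 + log(0.047/0.043)
pH = 3.92 + (+0.039) = 3.96

pH = 3.96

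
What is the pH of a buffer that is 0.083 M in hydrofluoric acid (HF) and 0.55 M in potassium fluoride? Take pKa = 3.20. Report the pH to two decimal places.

Henderson–Hasselbalch: pH = pKa + log([F-]/[HF]) = 3.20 + log(0.55/0.083)
pH = 3.20 + (+0.821) = 4.02

pH = 4.02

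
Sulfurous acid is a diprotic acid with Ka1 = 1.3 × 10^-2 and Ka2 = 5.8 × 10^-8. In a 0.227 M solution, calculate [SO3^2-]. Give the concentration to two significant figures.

First ionization gives [H+] ≈ [HSO3-] = 4.82 × 10^-2 M.
Second step: Ka2 = [H+][SO3^2-]/[HSO3-] ≈ [SO3^2-] (since [H+] ≈ [HSO3-]).
So [SO3^2-] ≈ Ka2.

5.8 × 10^-8 M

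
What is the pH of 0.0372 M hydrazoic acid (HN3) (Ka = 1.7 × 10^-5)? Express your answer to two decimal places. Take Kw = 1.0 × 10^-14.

HN3 ⇌ N3- + H+
Ka = [H+]²/(0.0372 − [H+]) = 1.7 × 10^-5
Assume [H+] ≪ 0.0372: [H+] ≈ √(1.7 × 10^-5 × 0.0372) = 7.95 × 10^-4 M
Check: 2.1% ionized — well under 5%, approximation valid.
pH = −log[H+] = −log(7.95 × 10^-4) = 3.10

pH = 3.10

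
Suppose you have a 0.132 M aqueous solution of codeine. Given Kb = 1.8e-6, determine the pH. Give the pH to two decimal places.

C18H21NO3 + H2O ⇌ C18H22NO3+ + OH-
From the ICE table, Kb = [OH-]²/(0.132 − [OH-]) = 1.8 × 10^-6.
Assume [OH-] ≪ 0.132: [OH-] ≈ √(1.8 × 10^-6 × 0.132) = 4.87 × 10^-4 M
Check: 0.37% ionized — well under 5%, approximation valid.
pOH = −log(4.87 × 10^-4) = 3.31; pH = 14.00 − 3.31 = 10.69

pH = 10.69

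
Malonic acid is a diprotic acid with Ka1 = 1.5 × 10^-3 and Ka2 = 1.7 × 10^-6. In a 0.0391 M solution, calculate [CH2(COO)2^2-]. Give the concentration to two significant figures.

First ionization gives [H+] ≈ [CH2(COOH)COO-] = 6.94 × 10^-3 M.
Second step: Ka2 = [H+][CH2(COO)2^2-]/[CH2(COOH)COO-] ≈ [CH2(COO)2^2-] (since [H+] ≈ [CH2(COOH)COO-]).
So [CH2(COO)2^2-] ≈ Ka2.

1.7 × 10^-6 M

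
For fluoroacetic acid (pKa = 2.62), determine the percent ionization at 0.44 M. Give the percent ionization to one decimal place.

7.1%

FCH2COOH ⇌ FCH2COO- + H+; let x = [H+] at equilibrium.
Ka = 10^(−2.62) = 2.40 × 10^-3
Solve x² + 0.0024x − 0.00106 = 0 → x = 3.13 × 10^-2 M
Fraction ionized = 3.13 × 10^-2 / 0.44 = 0.0711 → 7.1%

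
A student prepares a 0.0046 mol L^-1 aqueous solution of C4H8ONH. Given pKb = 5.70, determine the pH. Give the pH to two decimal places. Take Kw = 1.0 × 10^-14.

pH = 9.98

C4H8ONH + H2O ⇌ C4H8ONH2+ + OH-
Kb = 10^(−5.70) = 2.00 × 10^-6
Kb = [OH-]²/(0.0046 − [OH-]) = 2.00 × 10^-6
Since Kb ≪ C₀, [OH-] ≈ √(Kb·C₀) = 9.59 × 10^-5 M.
Check: 2.1% ionized — well under 5%, approximation valid.
pOH = 4.02, so pH = 14.00 − pOH = 9.98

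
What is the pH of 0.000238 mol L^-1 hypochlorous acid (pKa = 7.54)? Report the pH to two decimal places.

HOCl ⇌ OCl- + H+
Ka = 10^(−7.54) = 2.88 × 10^-8
Let x = [H+] at equilibrium. Ka = x²/(0.000238 − x).
Assume x ≪ 0.000238: x ≈ √(2.88 × 10^-8 × 0.000238) = 2.62 × 10^-6 M
(x/C₀ = 1.1% < 5%, so the approximation holds.)
pH = −log[H+] = −log(2.62 × 10^-6) = 5.58

pH = 5.58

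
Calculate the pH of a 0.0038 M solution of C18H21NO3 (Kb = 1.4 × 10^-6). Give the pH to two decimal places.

C18H21NO3 + H2O ⇌ C18H22NO3+ + OH-
Kb = [OH-]²/(0.0038 − [OH-]) = 1.4 × 10^-6
Assume [OH-] ≪ 0.0038: [OH-] ≈ √(1.4 × 10^-6 × 0.0038) = 7.29 × 10^-5 M
Check: 1.9% ionized — well under 5%, approximation valid.
pOH = 4.14, so pH = 14.00 − pOH = 9.86

pH = 9.86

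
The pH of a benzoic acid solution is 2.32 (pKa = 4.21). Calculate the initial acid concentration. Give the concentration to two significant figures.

[H+] = 10^(-2.32) = 4.79 × 10^-3 M = x
Ka = 10^(−4.21) = 6.17 × 10^-5
Ka = x²/(C₀ − x) ⇒ C₀ = x + x²/Ka
C₀ = 4.79 × 10^-3 + (4.79 × 10^-3)²/(6.17 × 10^-5) = 3.77 × 10^-1 M

C₀ = 3.8 × 10^-1 M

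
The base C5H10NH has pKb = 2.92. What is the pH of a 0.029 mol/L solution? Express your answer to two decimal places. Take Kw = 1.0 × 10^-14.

pH = 11.73

C5H10NH + H2O ⇌ C5H10NH2+ + OH-
Kb = 10^(−2.92) = 1.20 × 10^-3
From the ICE table, Kb = x²/(0.029 − x) = 1.20 × 10^-3.
Here C₀/Kb ≈ 24.2, so the small-x approximation fails. Use the quadratic:
x = [−0.0012 + √(0.0012² + 0.000139)]/2 = 5.33 × 10^-3 M
pOH = 2.27, so pH = 14.00 − pOH = 11.73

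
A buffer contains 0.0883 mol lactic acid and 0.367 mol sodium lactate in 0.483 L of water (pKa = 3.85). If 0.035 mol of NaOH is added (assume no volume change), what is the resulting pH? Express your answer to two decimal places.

pH = 4.73

After neutralization: n(CH3CH(OH)COOH) = 0.0533 mol, n(CH3CH(OH)COO-) = 0.402 mol.
pH = pKa + log(n_CH3CH(OH)COO-/n_CH3CH(OH)COOH) = 3.85 + log(0.402/0.0533) = 3.85 + (+0.877)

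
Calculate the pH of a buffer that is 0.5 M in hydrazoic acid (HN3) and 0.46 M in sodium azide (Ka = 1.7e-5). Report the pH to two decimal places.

pKa = −log(1.7 × 10^-5) = 4.770
Using pH = pKa + log([base]/[acid]) with [base]/[acid] = 0.46/0.5:
pH = 4.770 + (-0.036) = 4.73

pH = 4.73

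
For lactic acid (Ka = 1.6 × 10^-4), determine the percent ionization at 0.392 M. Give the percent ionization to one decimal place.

CH3CH(OH)COOH ⇌ CH3CH(OH)COO- + H+; let x = [H+] at equilibrium.
x ≈ √(Ka·C₀) = √(1.6 × 10^-4 × 0.392) = 7.92 × 10^-3 M
Fraction ionized = 7.92 × 10^-3 / 0.392 = 0.0202 → 2.0%

2.0%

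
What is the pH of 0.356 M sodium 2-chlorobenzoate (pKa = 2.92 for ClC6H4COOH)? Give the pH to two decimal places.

ClC6H4COO- is the conjugate base of the weak acid ClC6H4COOH.
Ka = 10^(−2.92) = 1.20 × 10^-3
Kb = Kw/Ka = 1.0×10^-14 / 1.20 × 10^-3 = 8.33 × 10^-12
Let x = [OH-] at equilibrium. Kb = x²/(0.356 − x).
Assume x ≪ 0.356: x ≈ √(8.33 × 10^-12 × 0.356) = 1.72 × 10^-6 M
pOH = −log(1.72 × 10^-6) = 5.76; pH = 14.00 − 5.76 = 8.24

pH = 8.24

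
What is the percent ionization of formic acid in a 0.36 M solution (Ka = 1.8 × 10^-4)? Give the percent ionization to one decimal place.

2.2%

HCOOH ⇌ HCOO- + H+; let x = [H+] at equilibrium.
x ≈ √(Ka·C₀) = √(1.8 × 10^-4 × 0.36) = 8.05 × 10^-3 M
% ionization = x/C₀ × 100% = 8.05 × 10^-3/0.36 × 100% = 2.2%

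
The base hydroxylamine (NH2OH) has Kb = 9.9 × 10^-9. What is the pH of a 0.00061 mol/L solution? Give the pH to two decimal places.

NH2OH + H2O ⇌ NH3OH+ + OH-
From the ICE table, Kb = [OH-]²/(0.00061 − [OH-]) = 9.9 × 10^-9.
Neglecting [OH-] in the denominator: [OH-] = √(9.9 × 10^-9 × 0.00061) = 2.46 × 10^-6 M
([OH-]/C₀ = 0.4% < 5%, so the approximation holds.)
pOH = −log(2.46 × 10^-6) = 5.61; pH = 14.00 − 5.61 = 8.39

pH = 8.39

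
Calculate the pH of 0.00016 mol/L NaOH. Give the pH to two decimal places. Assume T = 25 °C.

pH = 10.20

NaOH is a strong base; [OH-] = 0.00016 M.
pOH = -log(0.00016) = 3.80
pH = 14.00 - 3.80 = 10.20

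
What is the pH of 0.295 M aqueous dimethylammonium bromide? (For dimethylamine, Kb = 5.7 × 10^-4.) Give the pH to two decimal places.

(CH3)2NH2+ is the conjugate acid of the weak base (CH3)2NH.
Ka = Kw/Kb = 1.0×10^-14 / 5.7 × 10^-4 = 1.75 × 10^-11
Ka = x²/(0.295 − x) = 1.75 × 10^-11
Since Ka ≪ C₀, x ≈ √(Ka·C₀) = 2.27 × 10^-6 M.
Check: 0.00077% ionized — well under 5%, approximation valid.
pH = −log(2.27 × 10^-6) = 5.64

pH = 5.64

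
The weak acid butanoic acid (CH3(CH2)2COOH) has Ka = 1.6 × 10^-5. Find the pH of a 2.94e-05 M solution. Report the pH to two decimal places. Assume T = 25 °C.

CH3(CH2)2COOH ⇌ CH3(CH2)2COO- + H+
From the ICE table, Ka = [H+]²/(2.94e-05 − [H+]) = 1.6 × 10^-5.
Here C₀/Ka ≈ 1.84, so the small-[H+] approximation fails. Use the quadratic:
[H+] = (−Ka + √(Ka² + 4·Ka·C₀))/2 = 1.51 × 10^-5 M
pH = −log(1.51 × 10^-5) = 4.82

pH = 4.82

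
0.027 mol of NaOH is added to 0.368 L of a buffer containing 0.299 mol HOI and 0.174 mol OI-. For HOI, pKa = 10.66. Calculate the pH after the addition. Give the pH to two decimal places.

pH = 10.53

After neutralization: n(HOI) = 0.272 mol, n(OI-) = 0.201 mol.
pH = pKa + log(n_OI-/n_HOI) = 10.66 + log(0.201/0.272) = 10.66 + (-0.131)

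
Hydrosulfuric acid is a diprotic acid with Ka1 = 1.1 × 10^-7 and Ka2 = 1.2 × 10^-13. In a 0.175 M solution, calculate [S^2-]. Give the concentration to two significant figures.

1.2 × 10^-13 M

First ionization gives [H+] ≈ [HS-] = 1.39 × 10^-4 M.
Second step: Ka2 = [H+][S^2-]/[HS-] ≈ [S^2-] (since [H+] ≈ [HS-]).
So [S^2-] ≈ Ka2.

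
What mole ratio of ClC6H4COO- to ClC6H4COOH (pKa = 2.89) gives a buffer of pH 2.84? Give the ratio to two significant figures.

pH = pKa + log(r) ⇒ log(r) = 2.84 − 2.89 = -0.05
r = [ClC6H4COO-]/[ClC6H4COOH] = 10^(-0.05) = 0.891

ratio = 0.89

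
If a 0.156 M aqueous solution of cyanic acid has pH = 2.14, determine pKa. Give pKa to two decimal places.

[H+] = 10^(-2.14) = 7.24 × 10^-3 M
At equilibrium [HA] = 0.156 − 7.24 × 10^-3 = 1.49 × 10^-1 M
Ka = [H+][A-]/[HA] = (7.24 × 10^-3)² / 1.49 × 10^-1 = 3.52 × 10^-4
pKa = -log(3.52 × 10^-4) = 3.45

pKa = 3.45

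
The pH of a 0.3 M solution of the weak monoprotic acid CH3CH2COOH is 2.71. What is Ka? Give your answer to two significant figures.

Ka = 1.3 × 10^-5

[H+] = 10^(-2.71) = 1.95 × 10^-3 M
At equilibrium [HA] = 0.3 − 1.95 × 10^-3 = 2.98 × 10^-1 M
Ka = [H+][A-]/[HA] = (1.95 × 10^-3)² / 2.98 × 10^-1 = 1.3 × 10^-5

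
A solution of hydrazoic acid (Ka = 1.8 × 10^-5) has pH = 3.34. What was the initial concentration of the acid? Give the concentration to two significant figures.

[H+] = 10^(-3.34) = 4.57 × 10^-4 M = x
Ka = x²/(C₀ − x) ⇒ C₀ = x + x²/Ka
C₀ = 4.57 × 10^-4 + (4.57 × 10^-4)²/(1.8 × 10^-5) = 1.21 × 10^-2 M

C₀ = 1.2 × 10^-2 M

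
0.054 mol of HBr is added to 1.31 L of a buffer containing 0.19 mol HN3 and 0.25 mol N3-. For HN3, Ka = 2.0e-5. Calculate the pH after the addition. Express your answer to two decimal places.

Added H+ converts N3- to HN3: HN3 → 0.244 mol, N3- → 0.196 mol.
pKa = −log(2.0 × 10^-5) = 4.699
pH = pKa + log([A⁻]/[HA]) = 4.699 + log(0.196/0.244) = 4.699 -0.095

pH = 4.60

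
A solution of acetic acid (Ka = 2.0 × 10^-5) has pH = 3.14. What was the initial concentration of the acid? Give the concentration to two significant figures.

[H+] = 10^(-3.14) = 7.24 × 10^-4 M = x
Ka = x²/(C₀ − x) ⇒ C₀ = x + x²/Ka
C₀ = 7.24 × 10^-4 + (7.24 × 10^-4)²/(2.0 × 10^-5) = 2.69 × 10^-2 M

C₀ = 2.7 × 10^-2 M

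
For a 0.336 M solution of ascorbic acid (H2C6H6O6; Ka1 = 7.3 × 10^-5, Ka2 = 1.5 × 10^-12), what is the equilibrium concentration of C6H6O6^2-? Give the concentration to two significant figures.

First ionization gives [H+] ≈ [HC6H6O6-] = 4.95 × 10^-3 M.
Second step: Ka2 = [H+][C6H6O6^2-]/[HC6H6O6-] ≈ [C6H6O6^2-] (since [H+] ≈ [HC6H6O6-]).
So [C6H6O6^2-] ≈ Ka2.

1.5 × 10^-12 M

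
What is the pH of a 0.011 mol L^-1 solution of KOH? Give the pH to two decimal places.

KOH is a strong base; [OH-] = 0.011 M.
pOH = -log(0.011) = 1.96
pH = 14.00 - 1.96 = 12.04

pH = 12.04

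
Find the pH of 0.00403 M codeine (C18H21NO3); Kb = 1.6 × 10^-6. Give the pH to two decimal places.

pH = 9.90

C18H21NO3 + H2O ⇌ C18H22NO3+ + OH-
Kb = [OH-]²/(0.00403 − [OH-]) = 1.6 × 10^-6
Assume [OH-] ≪ 0.00403: [OH-] ≈ √(1.6 × 10^-6 × 0.00403) = 8.03 × 10^-5 M
pOH = 4.10, so pH = 14.00 − pOH = 9.90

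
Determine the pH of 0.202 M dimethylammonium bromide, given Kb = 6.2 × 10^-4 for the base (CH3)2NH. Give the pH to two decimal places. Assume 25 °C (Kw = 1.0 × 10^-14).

pH = 5.74

(CH3)2NH2+ is the conjugate acid of the weak base (CH3)2NH.
Ka = Kw/Kb = 1.0×10^-14 / 6.2 × 10^-4 = 1.61 × 10^-11
From the ICE table, Ka = [H+]²/(0.202 − [H+]) = 1.61 × 10^-11.
Neglecting [H+] in the denominator: [H+] = √(1.61 × 10^-11 × 0.202) = 1.80 × 10^-6 M
pH = −log(1.80 × 10^-6) = 5.74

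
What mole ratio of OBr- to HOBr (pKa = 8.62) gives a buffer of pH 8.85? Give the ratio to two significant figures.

pH = pKa + log(r) ⇒ log(r) = 8.85 − 8.62 = +0.23
r = [OBr-]/[HOBr] = 10^(+0.23) = 1.7

ratio = 1.7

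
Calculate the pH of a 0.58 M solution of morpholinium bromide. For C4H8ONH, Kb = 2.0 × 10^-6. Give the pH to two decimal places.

C4H8ONH2+ is the conjugate acid of the weak base C4H8ONH.
Ka = Kw/Kb = 1.0×10^-14 / 2.0 × 10^-6 = 5.00 × 10^-9
Ka = x²/(0.58 − x) = 5.00 × 10^-9
Neglecting x in the denominator: x = √(5.00 × 10^-9 × 0.58) = 5.39 × 10^-5 M
(x/C₀ = 0.0093% < 5%, so the approximation holds.)
pH = −log(5.39 × 10^-5) = 4.27

pH = 4.27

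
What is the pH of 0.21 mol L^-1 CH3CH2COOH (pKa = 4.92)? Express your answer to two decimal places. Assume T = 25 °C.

pH = 2.80

CH3CH2COOH ⇌ CH3CH2COO- + H+
Ka = 10^(−4.92) = 1.20 × 10^-5
Ka = [H+]²/(0.21 − [H+]) = 1.20 × 10^-5
Since Ka ≪ C₀, [H+] ≈ √(Ka·C₀) = 1.59 × 10^-3 M.
([H+]/C₀ = 0.76% < 5%, so the approximation holds.)
pH = −log(1.59 × 10^-3) = 2.80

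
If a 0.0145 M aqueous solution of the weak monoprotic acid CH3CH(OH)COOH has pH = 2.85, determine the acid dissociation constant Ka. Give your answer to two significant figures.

[H+] = 10^(-2.85) = 1.41 × 10^-3 M
At equilibrium [HA] = 0.0145 − 1.41 × 10^-3 = 1.31 × 10^-2 M
Ka = [H+][A-]/[HA] = (1.41 × 10^-3)² / 1.31 × 10^-2 = 1.5 × 10^-4

Ka = 1.5 × 10^-4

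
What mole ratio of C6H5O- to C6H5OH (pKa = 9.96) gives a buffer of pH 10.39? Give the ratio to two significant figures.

ratio = 2.7

pH = pKa + log(r) ⇒ log(r) = 10.39 − 9.96 = +0.43
r = [C6H5O-]/[C6H5OH] = 10^(+0.43) = 2.69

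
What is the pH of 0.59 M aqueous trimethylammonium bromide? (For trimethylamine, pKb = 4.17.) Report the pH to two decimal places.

(CH3)3NH+ is the conjugate acid of the weak base (CH3)3N.
Kb = 10^(−4.17) = 6.76 × 10^-5
Ka = Kw/Kb = 1.0×10^-14 / 6.76 × 10^-5 = 1.48 × 10^-10
From the ICE table, Ka = x²/(0.59 − x) = 1.48 × 10^-10.
Since Ka ≪ C₀, x ≈ √(Ka·C₀) = 9.34 × 10^-6 M.
(x/C₀ = 0.0016% < 5%, so the approximation holds.)
pH = −log(9.34 × 10^-6) = 5.03

pH = 5.03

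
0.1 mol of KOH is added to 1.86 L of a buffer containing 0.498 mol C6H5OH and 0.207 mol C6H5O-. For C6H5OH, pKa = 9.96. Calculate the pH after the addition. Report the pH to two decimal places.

After neutralization: n(C6H5OH) = 0.398 mol, n(C6H5O-) = 0.307 mol.
pH = pKa + log([A⁻]/[HA]) = 9.96 + log(0.307/0.398) = 9.96 -0.113

pH = 9.85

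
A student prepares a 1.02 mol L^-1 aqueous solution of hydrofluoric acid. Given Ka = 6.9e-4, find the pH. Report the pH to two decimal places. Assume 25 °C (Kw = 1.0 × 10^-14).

HF ⇌ F- + H+
Ka = [H+]²/(1.02 − [H+]) = 6.9 × 10^-4
Neglecting [H+] in the denominator: [H+] = √(6.9 × 10^-4 × 1.02) = 2.65 × 10^-2 M
pH = −log(2.65 × 10^-2) = 1.58

pH = 1.58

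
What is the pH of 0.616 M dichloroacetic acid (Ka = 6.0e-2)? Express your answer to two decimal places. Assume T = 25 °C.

pH = 0.78

Cl2CHCOOH ⇌ Cl2CHCOO- + H+
From the ICE table, Ka = [H+]²/(0.616 − [H+]) = 6.0 × 10^-2.
[H+] is not negligible relative to C₀; solve [H+]² + 0.06·[H+] − 0.037 = 0.
[H+] = [−0.06 + √(0.06² + 0.148)]/2 = 1.65 × 10^-1 M
pH = −log[H+] = −log(1.65 × 10^-1) = 0.78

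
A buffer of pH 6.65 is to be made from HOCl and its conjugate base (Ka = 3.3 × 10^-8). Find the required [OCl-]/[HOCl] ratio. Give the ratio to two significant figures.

pKa = -log(3.3 × 10^-8) = 7.481
pH = pKa + log(r) ⇒ log(r) = 6.65 − 7.481 = -0.831
r = [OCl-]/[HOCl] = 10^(-0.831) = 0.148

ratio = 0.15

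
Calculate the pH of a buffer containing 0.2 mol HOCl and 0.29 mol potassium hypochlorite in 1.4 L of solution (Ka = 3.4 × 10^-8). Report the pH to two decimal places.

pKa = −log(3.4 × 10^-8) = 7.469
Henderson–Hasselbalch: pH = pKa + log([OCl-]/[HOCl]) = 7.469 + log(0.29/0.2)
pH = 7.469 + (+0.161) = 7.63

pH = 7.63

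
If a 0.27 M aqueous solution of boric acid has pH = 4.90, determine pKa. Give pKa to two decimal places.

[H+] = 10^(-4.90) = 1.26 × 10^-5 M
At equilibrium [HA] = 0.27 − 1.26 × 10^-5 = 2.70 × 10^-1 M
Ka = [H+][A-]/[HA] = (1.26 × 10^-5)² / 2.70 × 10^-1 = 5.88 × 10^-10
pKa = -log(5.88 × 10^-10) = 9.23

pKa = 9.23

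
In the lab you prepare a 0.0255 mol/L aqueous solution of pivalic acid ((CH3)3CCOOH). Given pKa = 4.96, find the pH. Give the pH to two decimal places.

pH = 3.28

(CH3)3CCOOH ⇌ (CH3)3CCOO- + H+
Ka = 10^(−4.96) = 1.10 × 10^-5
From the ICE table, Ka = [H+]²/(0.0255 − [H+]) = 1.10 × 10^-5.
Since Ka ≪ C₀, [H+] ≈ √(Ka·C₀) = 5.30 × 10^-4 M.
Check: 2.1% ionized — well under 5%, approximation valid.
pH = −log(5.30 × 10^-4) = 3.28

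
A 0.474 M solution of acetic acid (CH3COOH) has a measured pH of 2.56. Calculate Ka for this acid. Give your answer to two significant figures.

Ka = 1.6 × 10^-5

[H+] = 10^(-2.56) = 2.75 × 10^-3 M
At equilibrium [HA] = 0.474 − 2.75 × 10^-3 = 4.71 × 10^-1 M
Ka = [H+][A-]/[HA] = (2.75 × 10^-3)² / 4.71 × 10^-1 = 1.6 × 10^-5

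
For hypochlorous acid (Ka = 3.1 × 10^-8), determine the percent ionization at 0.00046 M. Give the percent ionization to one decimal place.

HOCl ⇌ OCl- + H+; let x = [H+] at equilibrium.
x ≈ √(Ka·C₀) = √(3.1 × 10^-8 × 0.00046) = 3.78 × 10^-6 M
% ionization = x/C₀ × 100% = 3.78 × 10^-6/0.00046 × 100% = 0.8%

0.8%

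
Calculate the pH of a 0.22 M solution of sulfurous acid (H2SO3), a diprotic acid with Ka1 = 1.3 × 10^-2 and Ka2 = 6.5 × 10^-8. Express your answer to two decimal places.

pH = 1.32

Since Ka1 ≫ Ka2, the first ionization dominates [H+].
Ka1 = x²/(0.22 − x) = 1.3 × 10^-2
Solving the quadratic: x = (−Ka1 + √(Ka1² + 4·Ka1·C₀))/2 = 4.74 × 10^-2 M
pH = −log(4.74 × 10^-2) = 1.32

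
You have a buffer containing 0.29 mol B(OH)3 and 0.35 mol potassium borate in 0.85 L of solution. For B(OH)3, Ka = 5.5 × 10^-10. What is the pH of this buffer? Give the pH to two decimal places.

pH = 9.34

pKa = −log(5.5 × 10^-10) = 9.260
Using pH = pKa + log([base]/[acid]) with [base]/[acid] = 0.35/0.29:
pH = 9.260 + (+0.082) = 9.34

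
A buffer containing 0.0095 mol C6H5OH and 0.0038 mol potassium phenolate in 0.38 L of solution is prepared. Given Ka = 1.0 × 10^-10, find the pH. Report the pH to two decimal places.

pH = 9.60

pKa = −log(1.0 × 10^-10) = 10.000
pH = pKa + log([A⁻]/[HA]) = 10.000 + log(0.0038/0.0095)
pH = 10.000 + (-0.398) = 9.60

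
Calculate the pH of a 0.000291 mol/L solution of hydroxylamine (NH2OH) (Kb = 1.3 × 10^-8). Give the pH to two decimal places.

pH = 8.29

NH2OH + H2O ⇌ NH3OH+ + OH-
From the ICE table, Kb = [OH-]²/(0.000291 − [OH-]) = 1.3 × 10^-8.
Assume [OH-] ≪ 0.000291: [OH-] ≈ √(1.3 × 10^-8 × 0.000291) = 1.94 × 10^-6 M
pOH = −log(1.94 × 10^-6) = 5.71; pH = 14.00 − 5.71 = 8.29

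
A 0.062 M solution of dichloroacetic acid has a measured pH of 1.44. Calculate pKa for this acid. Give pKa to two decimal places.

[H+] = 10^(-1.44) = 3.63 × 10^-2 M
At equilibrium [HA] = 0.062 − 3.63 × 10^-2 = 2.57 × 10^-2 M
Ka = [H+][A-]/[HA] = (3.63 × 10^-2)² / 2.57 × 10^-2 = 5.13 × 10^-2
pKa = -log(5.13 × 10^-2) = 1.29

pKa = 1.29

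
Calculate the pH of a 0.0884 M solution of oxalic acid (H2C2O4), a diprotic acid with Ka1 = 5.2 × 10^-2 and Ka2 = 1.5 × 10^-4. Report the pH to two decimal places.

Since Ka1 ≫ Ka2, the first ionization dominates [H+].
Ka1 = x²/(0.0884 − x) = 5.2 × 10^-2
Solving the quadratic: x = (−Ka1 + √(Ka1² + 4·Ka1·C₀))/2 = 4.66 × 10^-2 M
pH = −log(4.66 × 10^-2) = 1.33

pH = 1.33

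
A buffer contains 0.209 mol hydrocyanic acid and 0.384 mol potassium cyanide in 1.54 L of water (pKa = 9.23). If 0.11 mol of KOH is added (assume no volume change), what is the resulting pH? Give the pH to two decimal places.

OH- converts HCN to CN-: HCN → 0.099 mol, CN- → 0.494 mol.
pH = pKa + log([A⁻]/[HA]) = 9.23 + log(0.494/0.099) = 9.23 +0.698

pH = 9.93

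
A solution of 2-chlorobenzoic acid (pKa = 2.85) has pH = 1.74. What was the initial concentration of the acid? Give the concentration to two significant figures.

[H+] = 10^(-1.74) = 1.82 × 10^-2 M = x
Ka = 10^(−2.85) = 1.41 × 10^-3
Ka = x²/(C₀ − x) ⇒ C₀ = x + x²/Ka
C₀ = 1.82 × 10^-2 + (1.82 × 10^-2)²/(1.41 × 10^-3) = 2.53 × 10^-1 M

C₀ = 2.5 × 10^-1 M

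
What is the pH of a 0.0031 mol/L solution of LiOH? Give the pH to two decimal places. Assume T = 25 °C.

LiOH is a strong base; [OH-] = 0.0031 M.
pOH = -log(0.0031) = 2.51
pH = 14.00 - 2.51 = 11.49

pH = 11.49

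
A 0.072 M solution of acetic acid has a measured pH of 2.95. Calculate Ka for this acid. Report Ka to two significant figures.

[H+] = 10^(-2.95) = 1.12 × 10^-3 M
At equilibrium [HA] = 0.072 − 1.12 × 10^-3 = 7.09 × 10^-2 M
Ka = [H+][A-]/[HA] = (1.12 × 10^-3)² / 7.09 × 10^-2 = 1.8 × 10^-5

Ka = 1.8 × 10^-5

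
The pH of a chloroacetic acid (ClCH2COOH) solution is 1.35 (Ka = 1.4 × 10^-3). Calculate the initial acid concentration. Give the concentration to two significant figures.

[H+] = 10^(-1.35) = 4.47 × 10^-2 M = x
Ka = x²/(C₀ − x) ⇒ C₀ = x + x²/Ka
C₀ = 4.47 × 10^-2 + (4.47 × 10^-2)²/(1.4 × 10^-3) = 1.47 M

C₀ = 1.5 M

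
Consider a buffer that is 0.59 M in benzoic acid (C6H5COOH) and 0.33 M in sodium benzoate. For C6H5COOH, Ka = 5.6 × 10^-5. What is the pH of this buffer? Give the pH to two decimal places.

pKa = −log(5.6 × 10^-5) = 4.252
pH = pKa + log([A⁻]/[HA]) = 4.252 + log(0.33/0.59)
pH = 4.252 + (-0.252) = 4.00

pH = 4.00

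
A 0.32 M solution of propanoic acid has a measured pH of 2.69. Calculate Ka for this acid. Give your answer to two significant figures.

[H+] = 10^(-2.69) = 2.04 × 10^-3 M
At equilibrium [HA] = 0.32 − 2.04 × 10^-3 = 3.18 × 10^-1 M
Ka = [H+][A-]/[HA] = (2.04 × 10^-3)² / 3.18 × 10^-1 = 1.3 × 10^-5

Ka = 1.3 × 10^-5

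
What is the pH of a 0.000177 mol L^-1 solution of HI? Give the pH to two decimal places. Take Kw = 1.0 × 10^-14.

pH = 3.75

HI is a strong acid and dissociates completely, so [H+] = 0.000177 M.
pH = -log(0.000177) = 3.75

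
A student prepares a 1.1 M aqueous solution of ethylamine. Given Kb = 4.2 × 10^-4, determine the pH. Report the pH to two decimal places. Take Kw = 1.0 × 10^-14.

C2H5NH2 + H2O ⇌ C2H5NH3+ + OH-
Let x = [OH-] at equilibrium. Kb = x²/(1.1 − x).
Since Kb ≪ C₀, x ≈ √(Kb·C₀) = 2.15 × 10^-2 M.
(x/C₀ = 2% < 5%, so the approximation holds.)
pOH = −log(2.15 × 10^-2) = 1.67; pH = 14.00 − 1.67 = 12.33

pH = 12.33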